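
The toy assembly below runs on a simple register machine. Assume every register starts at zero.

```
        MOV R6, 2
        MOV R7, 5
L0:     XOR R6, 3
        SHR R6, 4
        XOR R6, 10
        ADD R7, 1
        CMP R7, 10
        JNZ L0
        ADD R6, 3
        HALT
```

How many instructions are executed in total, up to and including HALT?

R6=2
R7=5
R6=2^3=1
R6=1>>4=0
R6=0^10=10
R7=5+1=6
CMP R7, 10  (cmp 6,10)
JNZ L0: taken
R6=10^3=9
R6=9>>4=0
R6=0^10=10
R7=6+1=7
CMP R7, 10  (cmp 7,10)
JNZ L0: taken
R6=10^3=9
R6=9>>4=0
R6=0^10=10
R7=7+1=8
CMP R7, 10  (cmp 8,10)
JNZ L0: taken
R6=10^3=9
R6=9>>4=0
R6=0^10=10
R7=8+1=9
CMP R7, 10  (cmp 9,10)
JNZ L0: taken
R6=10^3=9
R6=9>>4=0
R6=0^10=10
R7=9+1=10
CMP R7, 10  (cmp 10,10)
JNZ L0: not taken
R6=10+3=13
halt.
Total executed instructions: 34.

34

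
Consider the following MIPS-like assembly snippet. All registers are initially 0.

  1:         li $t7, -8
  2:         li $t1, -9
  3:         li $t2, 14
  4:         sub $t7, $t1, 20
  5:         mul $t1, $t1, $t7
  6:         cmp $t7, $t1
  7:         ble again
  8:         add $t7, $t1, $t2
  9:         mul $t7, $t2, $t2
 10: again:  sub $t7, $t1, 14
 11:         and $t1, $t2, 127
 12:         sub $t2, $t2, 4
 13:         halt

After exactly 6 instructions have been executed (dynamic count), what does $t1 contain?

261

after li $t7, -8: $t7=-8
after li $t1, -9: $t1=-9
after li $t2, 14: $t2=14
after sub $t7, $t1, 20: $t7=(-9)-20=-29
after mul $t1, $t1, $t7: $t1=(-9)*(-29)=261
cmp $t7, $t1  (cmp -29,261)
After step 6: $t1 = 261.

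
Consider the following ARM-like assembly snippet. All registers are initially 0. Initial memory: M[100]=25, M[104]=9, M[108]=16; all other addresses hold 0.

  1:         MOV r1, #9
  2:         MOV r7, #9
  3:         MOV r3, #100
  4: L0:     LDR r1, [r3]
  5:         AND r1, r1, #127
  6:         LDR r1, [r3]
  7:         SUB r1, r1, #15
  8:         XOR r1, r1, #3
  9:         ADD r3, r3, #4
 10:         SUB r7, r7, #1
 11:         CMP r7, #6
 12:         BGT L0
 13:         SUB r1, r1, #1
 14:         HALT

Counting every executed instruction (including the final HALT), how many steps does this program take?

after MOV r1, #9: r1=9
after MOV r7, #9: r7=9
after MOV r3, #100: r3=100
after LDR r1, [r3]: r1=M[100]=25
after AND r1, r1, #127: r1=25&127=25
after LDR r1, [r3]: r1=M[100]=25
after SUB r1, r1, #15: r1=25-15=10
after XOR r1, r1, #3: r1=10^3=9
after ADD r3, r3, #4: r3=100+4=104
after SUB r7, r7, #1: r7=9-1=8
CMP r7, #6  (cmp 8,6)
BGT L0: taken
after LDR r1, [r3]: r1=M[104]=9
after AND r1, r1, #127: r1=9&127=9
after LDR r1, [r3]: r1=M[104]=9
after SUB r1, r1, #15: r1=9-15=-6
after XOR r1, r1, #3: r1=(-6)^3=-7
after ADD r3, r3, #4: r3=104+4=108
after SUB r7, r7, #1: r7=8-1=7
CMP r7, #6  (cmp 7,6)
BGT L0: taken
after LDR r1, [r3]: r1=M[108]=16
after AND r1, r1, #127: r1=16&127=16
after LDR r1, [r3]: r1=M[108]=16
after SUB r1, r1, #15: r1=16-15=1
after XOR r1, r1, #3: r1=1^3=2
after ADD r3, r3, #4: r3=108+4=112
after SUB r7, r7, #1: r7=7-1=6
CMP r7, #6  (cmp 6,6)
BGT L0: not taken
after SUB r1, r1, #1: r1=2-1=1
halt.
Total executed instructions: 32.

32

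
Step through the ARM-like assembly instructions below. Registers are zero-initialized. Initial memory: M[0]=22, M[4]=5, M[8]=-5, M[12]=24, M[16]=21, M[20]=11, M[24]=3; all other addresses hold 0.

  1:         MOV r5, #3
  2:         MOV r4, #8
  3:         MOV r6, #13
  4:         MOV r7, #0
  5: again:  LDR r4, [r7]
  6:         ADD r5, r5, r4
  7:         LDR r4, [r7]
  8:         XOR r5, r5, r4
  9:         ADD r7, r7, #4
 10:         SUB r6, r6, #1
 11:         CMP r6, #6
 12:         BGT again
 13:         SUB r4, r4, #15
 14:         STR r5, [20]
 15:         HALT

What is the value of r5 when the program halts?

81

after MOV r5, #3: r5=3
after MOV r4, #8: r4=8
after MOV r6, #13: r6=13
after MOV r7, #0: r7=0
after LDR r4, [r7]: r4=M[0]=22
after ADD r5, r5, r4: r5=3+22=25
after LDR r4, [r7]: r4=M[0]=22
after XOR r5, r5, r4: r5=25^22=15
after ADD r7, r7, #4: r7=0+4=4
after SUB r6, r6, #1: r6=13-1=12
CMP r6, #6  (cmp 12,6)
BGT again: taken
after LDR r4, [r7]: r4=M[4]=5
after ADD r5, r5, r4: r5=15+5=20
after LDR r4, [r7]: r4=M[4]=5
after XOR r5, r5, r4: r5=20^5=17
after ADD r7, r7, #4: r7=4+4=8
after SUB r6, r6, #1: r6=12-1=11
CMP r6, #6  (cmp 11,6)
BGT again: taken
after LDR r4, [r7]: r4=M[8]=-5
after ADD r5, r5, r4: r5=17+(-5)=12
after LDR r4, [r7]: r4=M[8]=-5
after XOR r5, r5, r4: r5=12^(-5)=-9
after ADD r7, r7, #4: r7=8+4=12
after SUB r6, r6, #1: r6=11-1=10
CMP r6, #6  (cmp 10,6)
BGT again: taken
after LDR r4, [r7]: r4=M[12]=24
after ADD r5, r5, r4: r5=(-9)+24=15
after LDR r4, [r7]: r4=M[12]=24
after XOR r5, r5, r4: r5=15^24=23
after ADD r7, r7, #4: r7=12+4=16
after SUB r6, r6, #1: r6=10-1=9
CMP r6, #6  (cmp 9,6)
BGT again: taken
after LDR r4, [r7]: r4=M[16]=21
after ADD r5, r5, r4: r5=23+21=44
after LDR r4, [r7]: r4=M[16]=21
after XOR r5, r5, r4: r5=44^21=57
after ADD r7, r7, #4: r7=16+4=20
after SUB r6, r6, #1: r6=9-1=8
CMP r6, #6  (cmp 8,6)
BGT again: taken
after LDR r4, [r7]: r4=M[20]=11
after ADD r5, r5, r4: r5=57+11=68
after LDR r4, [r7]: r4=M[20]=11
after XOR r5, r5, r4: r5=68^11=79
after ADD r7, r7, #4: r7=20+4=24
after SUB r6, r6, #1: r6=8-1=7
CMP r6, #6  (cmp 7,6)
BGT again: taken
after LDR r4, [r7]: r4=M[24]=3
after ADD r5, r5, r4: r5=79+3=82
after LDR r4, [r7]: r4=M[24]=3
after XOR r5, r5, r4: r5=82^3=81
after ADD r7, r7, #4: r7=24+4=28
after SUB r6, r6, #1: r6=7-1=6
CMP r6, #6  (cmp 6,6)
BGT again: not taken
after SUB r4, r4, #15: r4=3-15=-12
STR r5, [20] → M[20]=81
halt.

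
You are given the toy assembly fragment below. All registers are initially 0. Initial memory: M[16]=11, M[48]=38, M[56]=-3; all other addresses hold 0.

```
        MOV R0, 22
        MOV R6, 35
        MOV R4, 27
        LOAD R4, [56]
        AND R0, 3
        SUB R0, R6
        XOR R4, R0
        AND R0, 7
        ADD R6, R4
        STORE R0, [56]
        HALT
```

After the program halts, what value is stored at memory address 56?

7

MOV R0, 22 → R0=22
MOV R6, 35 → R6=35
MOV R4, 27 → R4=27
LOAD R4, [56] → R4=M[56]=-3
AND R0, 3 → R0=22&3=2
SUB R0, R6 → R0=2-35=-33
XOR R4, R0 → R4=(-3)^(-33)=34
AND R0, 7 → R0=(-33)&7=7
ADD R6, R4 → R6=35+34=69
STORE R0, [56] → M[56]=7
halt.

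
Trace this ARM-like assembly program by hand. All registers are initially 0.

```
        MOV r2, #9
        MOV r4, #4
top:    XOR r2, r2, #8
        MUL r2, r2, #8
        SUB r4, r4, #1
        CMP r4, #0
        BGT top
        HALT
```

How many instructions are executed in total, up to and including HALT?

after MOV r2, #9: r2=9
after MOV r4, #4: r4=4
after XOR r2, r2, #8: r2=9^8=1
after MUL r2, r2, #8: r2=1*8=8
after SUB r4, r4, #1: r4=4-1=3
CMP r4, #0  (cmp 3,0)
BGT top: taken
after XOR r2, r2, #8: r2=8^8=0
after MUL r2, r2, #8: r2=0*8=0
after SUB r4, r4, #1: r4=3-1=2
CMP r4, #0  (cmp 2,0)
BGT top: taken
after XOR r2, r2, #8: r2=0^8=8
after MUL r2, r2, #8: r2=8*8=64
after SUB r4, r4, #1: r4=2-1=1
CMP r4, #0  (cmp 1,0)
BGT top: taken
after XOR r2, r2, #8: r2=64^8=72
after MUL r2, r2, #8: r2=72*8=576
after SUB r4, r4, #1: r4=1-1=0
CMP r4, #0  (cmp 0,0)
BGT top: not taken
halt.
Total executed instructions: 23.

23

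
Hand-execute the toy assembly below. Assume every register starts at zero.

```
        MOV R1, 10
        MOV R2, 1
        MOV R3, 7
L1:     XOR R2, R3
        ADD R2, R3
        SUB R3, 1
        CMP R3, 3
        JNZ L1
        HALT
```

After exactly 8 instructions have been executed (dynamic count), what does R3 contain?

after MOV R1, 10: R1=10
after MOV R2, 1: R2=1
after MOV R3, 7: R3=7
after XOR R2, R3: R2=1^7=6
after ADD R2, R3: R2=6+7=13
after SUB R3, 1: R3=7-1=6
CMP R3, 3  (cmp 6,3)
JNZ L1: taken
After step 8: R3 = 6.

6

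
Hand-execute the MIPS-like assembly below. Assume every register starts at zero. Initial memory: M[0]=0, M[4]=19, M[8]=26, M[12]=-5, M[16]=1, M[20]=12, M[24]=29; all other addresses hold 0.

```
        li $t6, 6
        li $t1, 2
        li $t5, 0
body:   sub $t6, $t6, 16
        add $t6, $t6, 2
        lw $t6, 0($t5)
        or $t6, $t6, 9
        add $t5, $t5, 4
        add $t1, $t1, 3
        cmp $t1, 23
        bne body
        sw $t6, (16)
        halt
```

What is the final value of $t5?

28

$t6=6
$t1=2
$t5=0
$t6=6-16=-10
$t6=(-10)+2=-8
$t6=M[0]=0
$t6=0|9=9
$t5=0+4=4
$t1=2+3=5
cmp $t1, 23  (cmp 5,23)
bne body: taken
$t6=9-16=-7
$t6=(-7)+2=-5
$t6=M[4]=19
$t6=19|9=27
$t5=4+4=8
$t1=5+3=8
cmp $t1, 23  (cmp 8,23)
bne body: taken
$t6=27-16=11
$t6=11+2=13
$t6=M[8]=26
$t6=26|9=27
$t5=8+4=12
$t1=8+3=11
cmp $t1, 23  (cmp 11,23)
bne body: taken
$t6=27-16=11
$t6=11+2=13
$t6=M[12]=-5
$t6=(-5)|9=-5
$t5=12+4=16
$t1=11+3=14
cmp $t1, 23  (cmp 14,23)
bne body: taken
$t6=(-5)-16=-21
$t6=(-21)+2=-19
$t6=M[16]=1
$t6=1|9=9
$t5=16+4=20
$t1=14+3=17
cmp $t1, 23  (cmp 17,23)
bne body: taken
$t6=9-16=-7
$t6=(-7)+2=-5
$t6=M[20]=12
$t6=12|9=13
$t5=20+4=24
$t1=17+3=20
cmp $t1, 23  (cmp 20,23)
bne body: taken
$t6=13-16=-3
$t6=(-3)+2=-1
$t6=M[24]=29
$t6=29|9=29
$t5=24+4=28
$t1=20+3=23
cmp $t1, 23  (cmp 23,23)
bne body: not taken
sw $t6, (16) → M[16]=29
halt.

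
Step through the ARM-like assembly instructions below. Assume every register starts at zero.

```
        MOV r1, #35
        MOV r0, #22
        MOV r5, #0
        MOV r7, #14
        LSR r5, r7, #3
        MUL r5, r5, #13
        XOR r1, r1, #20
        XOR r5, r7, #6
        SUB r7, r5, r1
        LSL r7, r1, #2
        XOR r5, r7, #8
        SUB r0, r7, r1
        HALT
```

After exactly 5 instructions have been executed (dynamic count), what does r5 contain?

1

MOV r1, #35 → r1=35
MOV r0, #22 → r0=22
MOV r5, #0 → r5=0
MOV r7, #14 → r7=14
LSR r5, r7, #3 → r5=14>>3=1
After step 5: r5 = 1.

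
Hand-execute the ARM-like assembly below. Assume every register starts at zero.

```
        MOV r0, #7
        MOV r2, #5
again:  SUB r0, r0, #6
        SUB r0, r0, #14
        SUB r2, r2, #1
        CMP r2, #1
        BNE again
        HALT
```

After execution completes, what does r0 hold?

MOV r0, #7 → r0=7
MOV r2, #5 → r2=5
SUB r0, r0, #6 → r0=7-6=1
SUB r0, r0, #14 → r0=1-14=-13
SUB r2, r2, #1 → r2=5-1=4
CMP r2, #1  (cmp 4,1)
BNE again: taken
SUB r0, r0, #6 → r0=(-13)-6=-19
SUB r0, r0, #14 → r0=(-19)-14=-33
SUB r2, r2, #1 → r2=4-1=3
CMP r2, #1  (cmp 3,1)
BNE again: taken
SUB r0, r0, #6 → r0=(-33)-6=-39
SUB r0, r0, #14 → r0=(-39)-14=-53
SUB r2, r2, #1 → r2=3-1=2
CMP r2, #1  (cmp 2,1)
BNE again: taken
SUB r0, r0, #6 → r0=(-53)-6=-59
SUB r0, r0, #14 → r0=(-59)-14=-73
SUB r2, r2, #1 → r2=2-1=1
CMP r2, #1  (cmp 1,1)
BNE again: not taken
halt.

-73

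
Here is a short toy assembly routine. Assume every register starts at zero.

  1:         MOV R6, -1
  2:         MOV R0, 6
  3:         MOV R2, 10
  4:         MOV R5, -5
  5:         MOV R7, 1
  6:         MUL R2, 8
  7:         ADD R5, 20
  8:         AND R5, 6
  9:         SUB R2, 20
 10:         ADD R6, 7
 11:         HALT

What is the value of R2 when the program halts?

60

R6=-1
R0=6
R2=10
R5=-5
R7=1
R2=10*8=80
R5=(-5)+20=15
R5=15&6=6
R2=80-20=60
R6=(-1)+7=6
halt.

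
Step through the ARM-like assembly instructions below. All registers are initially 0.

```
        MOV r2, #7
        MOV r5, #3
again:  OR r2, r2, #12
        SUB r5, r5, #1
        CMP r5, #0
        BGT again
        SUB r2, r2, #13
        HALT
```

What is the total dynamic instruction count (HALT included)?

after MOV r2, #7: r2=7
after MOV r5, #3: r5=3
after OR r2, r2, #12: r2=7|12=15
after SUB r5, r5, #1: r5=3-1=2
CMP r5, #0  (cmp 2,0)
BGT again: taken
after OR r2, r2, #12: r2=15|12=15
after SUB r5, r5, #1: r5=2-1=1
CMP r5, #0  (cmp 1,0)
BGT again: taken
after OR r2, r2, #12: r2=15|12=15
after SUB r5, r5, #1: r5=1-1=0
CMP r5, #0  (cmp 0,0)
BGT again: not taken
after SUB r2, r2, #13: r2=15-13=2
halt.
Total executed instructions: 16.

16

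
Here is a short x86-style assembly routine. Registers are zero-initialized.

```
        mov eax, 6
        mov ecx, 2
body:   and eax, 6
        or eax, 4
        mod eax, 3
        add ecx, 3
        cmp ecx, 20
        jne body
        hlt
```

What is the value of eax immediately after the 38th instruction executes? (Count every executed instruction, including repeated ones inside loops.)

after mov eax, 6: eax=6
after mov ecx, 2: ecx=2
after and eax, 6: eax=6&6=6
after or eax, 4: eax=6|4=6
after mod eax, 3: eax=6%3=0
after add ecx, 3: ecx=2+3=5
cmp ecx, 20  (cmp 5,20)
jne body: taken
after and eax, 6: eax=0&6=0
after or eax, 4: eax=0|4=4
after mod eax, 3: eax=4%3=1
after add ecx, 3: ecx=5+3=8
cmp ecx, 20  (cmp 8,20)
jne body: taken
after and eax, 6: eax=1&6=0
after or eax, 4: eax=0|4=4
after mod eax, 3: eax=4%3=1
after add ecx, 3: ecx=8+3=11
cmp ecx, 20  (cmp 11,20)
jne body: taken
after and eax, 6: eax=1&6=0
after or eax, 4: eax=0|4=4
after mod eax, 3: eax=4%3=1
after add ecx, 3: ecx=11+3=14
cmp ecx, 20  (cmp 14,20)
jne body: taken
after and eax, 6: eax=1&6=0
after or eax, 4: eax=0|4=4
after mod eax, 3: eax=4%3=1
after add ecx, 3: ecx=14+3=17
cmp ecx, 20  (cmp 17,20)
jne body: taken
after and eax, 6: eax=1&6=0
after or eax, 4: eax=0|4=4
after mod eax, 3: eax=4%3=1
after add ecx, 3: ecx=17+3=20
cmp ecx, 20  (cmp 20,20)
jne body: not taken
After step 38: eax = 1.

1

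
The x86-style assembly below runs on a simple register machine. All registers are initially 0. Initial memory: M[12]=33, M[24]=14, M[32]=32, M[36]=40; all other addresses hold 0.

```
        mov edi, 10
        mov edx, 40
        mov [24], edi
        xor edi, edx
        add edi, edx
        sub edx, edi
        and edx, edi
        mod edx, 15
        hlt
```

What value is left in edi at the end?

mov edi, 10 → edi=10
mov edx, 40 → edx=40
mov [24], edi → M[24]=10
xor edi, edx → edi=10^40=34
add edi, edx → edi=34+40=74
sub edx, edi → edx=40-74=-34
and edx, edi → edx=(-34)&74=74
mod edx, 15 → edx=74%15=14
halt.

74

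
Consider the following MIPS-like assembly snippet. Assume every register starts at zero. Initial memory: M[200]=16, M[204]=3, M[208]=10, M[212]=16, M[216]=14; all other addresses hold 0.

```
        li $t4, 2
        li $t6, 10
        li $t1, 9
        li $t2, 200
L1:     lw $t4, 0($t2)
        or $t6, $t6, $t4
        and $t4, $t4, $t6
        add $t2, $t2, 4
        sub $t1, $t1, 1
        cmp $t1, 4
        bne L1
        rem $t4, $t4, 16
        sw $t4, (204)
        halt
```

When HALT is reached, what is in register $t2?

after li $t4, 2: $t4=2
after li $t6, 10: $t6=10
after li $t1, 9: $t1=9
after li $t2, 200: $t2=200
after lw $t4, 0($t2): $t4=M[200]=16
after or $t6, $t6, $t4: $t6=10|16=26
after and $t4, $t4, $t6: $t4=16&26=16
after add $t2, $t2, 4: $t2=200+4=204
after sub $t1, $t1, 1: $t1=9-1=8
cmp $t1, 4  (cmp 8,4)
bne L1: taken
after lw $t4, 0($t2): $t4=M[204]=3
after or $t6, $t6, $t4: $t6=26|3=27
after and $t4, $t4, $t6: $t4=3&27=3
after add $t2, $t2, 4: $t2=204+4=208
after sub $t1, $t1, 1: $t1=8-1=7
cmp $t1, 4  (cmp 7,4)
bne L1: taken
after lw $t4, 0($t2): $t4=M[208]=10
after or $t6, $t6, $t4: $t6=27|10=27
after and $t4, $t4, $t6: $t4=10&27=10
after add $t2, $t2, 4: $t2=208+4=212
after sub $t1, $t1, 1: $t1=7-1=6
cmp $t1, 4  (cmp 6,4)
bne L1: taken
after lw $t4, 0($t2): $t4=M[212]=16
after or $t6, $t6, $t4: $t6=27|16=27
after and $t4, $t4, $t6: $t4=16&27=16
after add $t2, $t2, 4: $t2=212+4=216
after sub $t1, $t1, 1: $t1=6-1=5
cmp $t1, 4  (cmp 5,4)
bne L1: taken
after lw $t4, 0($t2): $t4=M[216]=14
after or $t6, $t6, $t4: $t6=27|14=31
after and $t4, $t4, $t6: $t4=14&31=14
after add $t2, $t2, 4: $t2=216+4=220
after sub $t1, $t1, 1: $t1=5-1=4
cmp $t1, 4  (cmp 4,4)
bne L1: not taken
after rem $t4, $t4, 16: $t4=14%16=14
sw $t4, (204) → M[204]=14
halt.

220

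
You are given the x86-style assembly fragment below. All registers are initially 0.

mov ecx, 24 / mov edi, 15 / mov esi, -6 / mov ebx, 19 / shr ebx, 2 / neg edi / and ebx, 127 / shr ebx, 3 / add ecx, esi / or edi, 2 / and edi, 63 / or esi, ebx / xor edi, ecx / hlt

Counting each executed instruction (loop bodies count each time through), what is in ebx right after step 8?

0

after mov ecx, 24: ecx=24
after mov edi, 15: edi=15
after mov esi, -6: esi=-6
after mov ebx, 19: ebx=19
after shr ebx, 2: ebx=19>>2=4
after neg edi: edi=-(15)=-15
after and ebx, 127: ebx=4&127=4
after shr ebx, 3: ebx=4>>3=0
After step 8: ebx = 0.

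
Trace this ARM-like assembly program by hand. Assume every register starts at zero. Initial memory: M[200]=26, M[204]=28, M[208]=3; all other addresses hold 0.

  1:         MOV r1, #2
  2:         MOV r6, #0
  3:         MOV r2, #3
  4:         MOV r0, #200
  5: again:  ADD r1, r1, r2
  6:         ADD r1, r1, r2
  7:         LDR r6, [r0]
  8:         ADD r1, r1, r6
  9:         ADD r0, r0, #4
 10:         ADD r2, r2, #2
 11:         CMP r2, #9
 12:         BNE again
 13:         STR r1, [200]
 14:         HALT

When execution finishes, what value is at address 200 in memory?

r1=2
r6=0
r2=3
r0=200
r1=2+3=5
r1=5+3=8
r6=M[200]=26
r1=8+26=34
r0=200+4=204
r2=3+2=5
CMP r2, #9  (cmp 5,9)
BNE again: taken
r1=34+5=39
r1=39+5=44
r6=M[204]=28
r1=44+28=72
r0=204+4=208
r2=5+2=7
CMP r2, #9  (cmp 7,9)
BNE again: taken
r1=72+7=79
r1=79+7=86
r6=M[208]=3
r1=86+3=89
r0=208+4=212
r2=7+2=9
CMP r2, #9  (cmp 9,9)
BNE again: not taken
STR r1, [200] → M[200]=89
halt.

89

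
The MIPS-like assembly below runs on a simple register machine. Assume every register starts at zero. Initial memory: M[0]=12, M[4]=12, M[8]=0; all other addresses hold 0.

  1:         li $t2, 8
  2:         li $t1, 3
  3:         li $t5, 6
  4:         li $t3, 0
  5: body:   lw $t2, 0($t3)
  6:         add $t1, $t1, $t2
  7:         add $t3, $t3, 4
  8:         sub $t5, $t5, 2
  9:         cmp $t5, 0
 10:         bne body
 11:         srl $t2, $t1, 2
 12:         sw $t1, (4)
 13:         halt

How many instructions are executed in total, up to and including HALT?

25

li $t2, 8 → $t2=8
li $t1, 3 → $t1=3
li $t5, 6 → $t5=6
li $t3, 0 → $t3=0
lw $t2, 0($t3) → $t2=M[0]=12
add $t1, $t1, $t2 → $t1=3+12=15
add $t3, $t3, 4 → $t3=0+4=4
sub $t5, $t5, 2 → $t5=6-2=4
cmp $t5, 0  (cmp 4,0)
bne body: taken
lw $t2, 0($t3) → $t2=M[4]=12
add $t1, $t1, $t2 → $t1=15+12=27
add $t3, $t3, 4 → $t3=4+4=8
sub $t5, $t5, 2 → $t5=4-2=2
cmp $t5, 0  (cmp 2,0)
bne body: taken
lw $t2, 0($t3) → $t2=M[8]=0
add $t1, $t1, $t2 → $t1=27+0=27
add $t3, $t3, 4 → $t3=8+4=12
sub $t5, $t5, 2 → $t5=2-2=0
cmp $t5, 0  (cmp 0,0)
bne body: not taken
srl $t2, $t1, 2 → $t2=27>>2=6
sw $t1, (4) → M[4]=27
halt.
Total executed instructions: 25.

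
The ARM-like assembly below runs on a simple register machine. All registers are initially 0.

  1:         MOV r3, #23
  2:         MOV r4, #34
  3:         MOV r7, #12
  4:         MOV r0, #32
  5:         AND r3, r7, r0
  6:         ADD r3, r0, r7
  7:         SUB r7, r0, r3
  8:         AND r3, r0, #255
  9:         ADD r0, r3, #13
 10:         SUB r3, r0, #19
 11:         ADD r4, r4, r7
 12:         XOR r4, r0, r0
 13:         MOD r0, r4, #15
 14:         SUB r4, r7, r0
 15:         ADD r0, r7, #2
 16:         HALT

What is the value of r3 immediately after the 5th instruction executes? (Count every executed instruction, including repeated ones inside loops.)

MOV r3, #23 → r3=23
MOV r4, #34 → r4=34
MOV r7, #12 → r7=12
MOV r0, #32 → r0=32
AND r3, r7, r0 → r3=12&32=0
After step 5: r3 = 0.

0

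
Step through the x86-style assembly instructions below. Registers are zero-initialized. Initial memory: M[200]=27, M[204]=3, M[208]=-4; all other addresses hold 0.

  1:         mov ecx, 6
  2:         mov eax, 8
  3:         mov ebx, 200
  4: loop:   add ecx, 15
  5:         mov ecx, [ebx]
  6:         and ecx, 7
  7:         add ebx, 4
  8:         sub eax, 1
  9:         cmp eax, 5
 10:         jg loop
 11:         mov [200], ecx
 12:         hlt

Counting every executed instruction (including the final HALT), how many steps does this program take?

ecx=6
eax=8
ebx=200
ecx=6+15=21
ecx=M[200]=27
ecx=27&7=3
ebx=200+4=204
eax=8-1=7
cmp eax, 5  (cmp 7,5)
jg loop: taken
ecx=3+15=18
ecx=M[204]=3
ecx=3&7=3
ebx=204+4=208
eax=7-1=6
cmp eax, 5  (cmp 6,5)
jg loop: taken
ecx=3+15=18
ecx=M[208]=-4
ecx=(-4)&7=4
ebx=208+4=212
eax=6-1=5
cmp eax, 5  (cmp 5,5)
jg loop: not taken
mov [200], ecx → M[200]=4
halt.
Total executed instructions: 26.

26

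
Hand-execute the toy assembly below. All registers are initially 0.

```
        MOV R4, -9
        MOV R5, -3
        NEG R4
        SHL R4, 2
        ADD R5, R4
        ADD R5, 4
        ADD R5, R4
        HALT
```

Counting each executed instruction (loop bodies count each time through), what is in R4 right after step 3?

after MOV R4, -9: R4=-9
after MOV R5, -3: R5=-3
after NEG R4: R4=-(-9)=9
After step 3: R4 = 9.

9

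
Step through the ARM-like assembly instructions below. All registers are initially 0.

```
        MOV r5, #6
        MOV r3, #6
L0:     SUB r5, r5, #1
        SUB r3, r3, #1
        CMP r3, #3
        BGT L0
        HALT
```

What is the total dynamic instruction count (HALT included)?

r5=6
r3=6
r5=6-1=5
r3=6-1=5
CMP r3, #3  (cmp 5,3)
BGT L0: taken
r5=5-1=4
r3=5-1=4
CMP r3, #3  (cmp 4,3)
BGT L0: taken
r5=4-1=3
r3=4-1=3
CMP r3, #3  (cmp 3,3)
BGT L0: not taken
halt.
Total executed instructions: 15.

15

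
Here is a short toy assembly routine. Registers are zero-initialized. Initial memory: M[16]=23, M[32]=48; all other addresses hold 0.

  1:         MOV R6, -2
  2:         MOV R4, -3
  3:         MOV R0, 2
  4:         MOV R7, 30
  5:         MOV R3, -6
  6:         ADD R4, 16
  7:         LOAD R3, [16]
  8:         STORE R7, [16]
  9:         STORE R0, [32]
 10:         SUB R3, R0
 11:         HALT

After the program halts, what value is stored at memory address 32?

2

MOV R6, -2 → R6=-2
MOV R4, -3 → R4=-3
MOV R0, 2 → R0=2
MOV R7, 30 → R7=30
MOV R3, -6 → R3=-6
ADD R4, 16 → R4=(-3)+16=13
LOAD R3, [16] → R3=M[16]=23
STORE R7, [16] → M[16]=30
STORE R0, [32] → M[32]=2
SUB R3, R0 → R3=23-2=21
halt.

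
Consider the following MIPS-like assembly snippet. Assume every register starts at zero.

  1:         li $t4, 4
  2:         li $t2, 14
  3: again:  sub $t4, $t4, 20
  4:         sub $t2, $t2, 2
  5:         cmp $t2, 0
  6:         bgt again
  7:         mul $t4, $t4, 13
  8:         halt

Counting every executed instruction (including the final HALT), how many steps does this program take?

32

li $t4, 4 → $t4=4
li $t2, 14 → $t2=14
sub $t4, $t4, 20 → $t4=4-20=-16
sub $t2, $t2, 2 → $t2=14-2=12
cmp $t2, 0  (cmp 12,0)
bgt again: taken
sub $t4, $t4, 20 → $t4=(-16)-20=-36
sub $t2, $t2, 2 → $t2=12-2=10
cmp $t2, 0  (cmp 10,0)
bgt again: taken
sub $t4, $t4, 20 → $t4=(-36)-20=-56
sub $t2, $t2, 2 → $t2=10-2=8
cmp $t2, 0  (cmp 8,0)
bgt again: taken
sub $t4, $t4, 20 → $t4=(-56)-20=-76
sub $t2, $t2, 2 → $t2=8-2=6
cmp $t2, 0  (cmp 6,0)
bgt again: taken
sub $t4, $t4, 20 → $t4=(-76)-20=-96
sub $t2, $t2, 2 → $t2=6-2=4
cmp $t2, 0  (cmp 4,0)
bgt again: taken
sub $t4, $t4, 20 → $t4=(-96)-20=-116
sub $t2, $t2, 2 → $t2=4-2=2
cmp $t2, 0  (cmp 2,0)
bgt again: taken
sub $t4, $t4, 20 → $t4=(-116)-20=-136
sub $t2, $t2, 2 → $t2=2-2=0
cmp $t2, 0  (cmp 0,0)
bgt again: not taken
mul $t4, $t4, 13 → $t4=(-136)*13=-1768
halt.
Total executed instructions: 32.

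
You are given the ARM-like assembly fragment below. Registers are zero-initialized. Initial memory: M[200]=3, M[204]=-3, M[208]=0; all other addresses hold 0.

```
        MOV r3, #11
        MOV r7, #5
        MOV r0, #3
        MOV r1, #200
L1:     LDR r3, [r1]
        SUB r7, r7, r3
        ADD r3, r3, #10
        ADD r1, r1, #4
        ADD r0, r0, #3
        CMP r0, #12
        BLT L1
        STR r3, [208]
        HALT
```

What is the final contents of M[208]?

10

r3=11
r7=5
r0=3
r1=200
r3=M[200]=3
r7=5-3=2
r3=3+10=13
r1=200+4=204
r0=3+3=6
CMP r0, #12  (cmp 6,12)
BLT L1: taken
r3=M[204]=-3
r7=2-(-3)=5
r3=(-3)+10=7
r1=204+4=208
r0=6+3=9
CMP r0, #12  (cmp 9,12)
BLT L1: taken
r3=M[208]=0
r7=5-0=5
r3=0+10=10
r1=208+4=212
r0=9+3=12
CMP r0, #12  (cmp 12,12)
BLT L1: not taken
STR r3, [208] → M[208]=10
halt.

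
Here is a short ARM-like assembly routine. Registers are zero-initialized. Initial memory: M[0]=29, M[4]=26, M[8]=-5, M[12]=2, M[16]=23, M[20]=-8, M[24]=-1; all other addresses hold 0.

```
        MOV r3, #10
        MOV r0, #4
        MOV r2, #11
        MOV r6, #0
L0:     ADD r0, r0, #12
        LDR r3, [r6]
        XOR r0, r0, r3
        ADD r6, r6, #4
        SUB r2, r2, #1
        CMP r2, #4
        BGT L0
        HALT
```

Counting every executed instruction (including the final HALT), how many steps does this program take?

54

MOV r3, #10 → r3=10
MOV r0, #4 → r0=4
MOV r2, #11 → r2=11
MOV r6, #0 → r6=0
ADD r0, r0, #12 → r0=4+12=16
LDR r3, [r6] → r3=M[0]=29
XOR r0, r0, r3 → r0=16^29=13
ADD r6, r6, #4 → r6=0+4=4
SUB r2, r2, #1 → r2=11-1=10
CMP r2, #4  (cmp 10,4)
BGT L0: taken
ADD r0, r0, #12 → r0=13+12=25
LDR r3, [r6] → r3=M[4]=26
XOR r0, r0, r3 → r0=25^26=3
ADD r6, r6, #4 → r6=4+4=8
SUB r2, r2, #1 → r2=10-1=9
CMP r2, #4  (cmp 9,4)
BGT L0: taken
ADD r0, r0, #12 → r0=3+12=15
LDR r3, [r6] → r3=M[8]=-5
XOR r0, r0, r3 → r0=15^(-5)=-12
ADD r6, r6, #4 → r6=8+4=12
SUB r2, r2, #1 → r2=9-1=8
CMP r2, #4  (cmp 8,4)
BGT L0: taken
ADD r0, r0, #12 → r0=(-12)+12=0
LDR r3, [r6] → r3=M[12]=2
XOR r0, r0, r3 → r0=0^2=2
ADD r6, r6, #4 → r6=12+4=16
SUB r2, r2, #1 → r2=8-1=7
CMP r2, #4  (cmp 7,4)
BGT L0: taken
ADD r0, r0, #12 → r0=2+12=14
LDR r3, [r6] → r3=M[16]=23
XOR r0, r0, r3 → r0=14^23=25
ADD r6, r6, #4 → r6=16+4=20
SUB r2, r2, #1 → r2=7-1=6
CMP r2, #4  (cmp 6,4)
BGT L0: taken
ADD r0, r0, #12 → r0=25+12=37
LDR r3, [r6] → r3=M[20]=-8
XOR r0, r0, r3 → r0=37^(-8)=-35
ADD r6, r6, #4 → r6=20+4=24
SUB r2, r2, #1 → r2=6-1=5
CMP r2, #4  (cmp 5,4)
BGT L0: taken
ADD r0, r0, #12 → r0=(-35)+12=-23
LDR r3, [r6] → r3=M[24]=-1
XOR r0, r0, r3 → r0=(-23)^(-1)=22
ADD r6, r6, #4 → r6=24+4=28
SUB r2, r2, #1 → r2=5-1=4
CMP r2, #4  (cmp 4,4)
BGT L0: not taken
halt.
Total executed instructions: 54.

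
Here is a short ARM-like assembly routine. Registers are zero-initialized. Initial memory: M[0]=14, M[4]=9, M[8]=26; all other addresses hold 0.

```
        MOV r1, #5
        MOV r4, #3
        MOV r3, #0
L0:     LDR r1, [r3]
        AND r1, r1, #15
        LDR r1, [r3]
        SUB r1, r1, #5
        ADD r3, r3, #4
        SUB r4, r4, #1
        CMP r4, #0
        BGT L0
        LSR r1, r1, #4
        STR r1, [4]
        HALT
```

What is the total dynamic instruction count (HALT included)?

30

r1=5
r4=3
r3=0
r1=M[0]=14
r1=14&15=14
r1=M[0]=14
r1=14-5=9
r3=0+4=4
r4=3-1=2
CMP r4, #0  (cmp 2,0)
BGT L0: taken
r1=M[4]=9
r1=9&15=9
r1=M[4]=9
r1=9-5=4
r3=4+4=8
r4=2-1=1
CMP r4, #0  (cmp 1,0)
BGT L0: taken
r1=M[8]=26
r1=26&15=10
r1=M[8]=26
r1=26-5=21
r3=8+4=12
r4=1-1=0
CMP r4, #0  (cmp 0,0)
BGT L0: not taken
r1=21>>4=1
STR r1, [4] → M[4]=1
halt.
Total executed instructions: 30.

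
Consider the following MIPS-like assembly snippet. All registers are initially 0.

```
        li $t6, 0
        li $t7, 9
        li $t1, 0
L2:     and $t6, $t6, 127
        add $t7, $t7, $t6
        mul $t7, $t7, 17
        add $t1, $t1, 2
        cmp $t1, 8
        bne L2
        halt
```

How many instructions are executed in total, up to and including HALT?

li $t6, 0 → $t6=0
li $t7, 9 → $t7=9
li $t1, 0 → $t1=0
and $t6, $t6, 127 → $t6=0&127=0
add $t7, $t7, $t6 → $t7=9+0=9
mul $t7, $t7, 17 → $t7=9*17=153
add $t1, $t1, 2 → $t1=0+2=2
cmp $t1, 8  (cmp 2,8)
bne L2: taken
and $t6, $t6, 127 → $t6=0&127=0
add $t7, $t7, $t6 → $t7=153+0=153
mul $t7, $t7, 17 → $t7=153*17=2601
add $t1, $t1, 2 → $t1=2+2=4
cmp $t1, 8  (cmp 4,8)
bne L2: taken
and $t6, $t6, 127 → $t6=0&127=0
add $t7, $t7, $t6 → $t7=2601+0=2601
mul $t7, $t7, 17 → $t7=2601*17=44217
add $t1, $t1, 2 → $t1=4+2=6
cmp $t1, 8  (cmp 6,8)
bne L2: taken
and $t6, $t6, 127 → $t6=0&127=0
add $t7, $t7, $t6 → $t7=44217+0=44217
mul $t7, $t7, 17 → $t7=44217*17=751689
add $t1, $t1, 2 → $t1=6+2=8
cmp $t1, 8  (cmp 8,8)
bne L2: not taken
halt.
Total executed instructions: 28.

28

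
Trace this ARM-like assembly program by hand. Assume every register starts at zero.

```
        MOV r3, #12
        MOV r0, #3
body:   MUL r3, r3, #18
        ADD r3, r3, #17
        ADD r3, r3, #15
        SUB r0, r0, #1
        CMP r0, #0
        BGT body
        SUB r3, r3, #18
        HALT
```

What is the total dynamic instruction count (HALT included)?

22

after MOV r3, #12: r3=12
after MOV r0, #3: r0=3
after MUL r3, r3, #18: r3=12*18=216
after ADD r3, r3, #17: r3=216+17=233
after ADD r3, r3, #15: r3=233+15=248
after SUB r0, r0, #1: r0=3-1=2
CMP r0, #0  (cmp 2,0)
BGT body: taken
after MUL r3, r3, #18: r3=248*18=4464
after ADD r3, r3, #17: r3=4464+17=4481
after ADD r3, r3, #15: r3=4481+15=4496
after SUB r0, r0, #1: r0=2-1=1
CMP r0, #0  (cmp 1,0)
BGT body: taken
after MUL r3, r3, #18: r3=4496*18=80928
after ADD r3, r3, #17: r3=80928+17=80945
after ADD r3, r3, #15: r3=80945+15=80960
after SUB r0, r0, #1: r0=1-1=0
CMP r0, #0  (cmp 0,0)
BGT body: not taken
after SUB r3, r3, #18: r3=80960-18=80942
halt.
Total executed instructions: 22.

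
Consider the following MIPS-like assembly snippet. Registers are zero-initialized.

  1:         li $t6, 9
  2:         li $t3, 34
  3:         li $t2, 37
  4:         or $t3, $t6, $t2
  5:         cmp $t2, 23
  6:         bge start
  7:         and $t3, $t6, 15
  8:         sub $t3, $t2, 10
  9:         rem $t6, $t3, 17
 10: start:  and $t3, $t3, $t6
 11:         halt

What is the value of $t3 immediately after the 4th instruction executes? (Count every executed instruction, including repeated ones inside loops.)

after li $t6, 9: $t6=9
after li $t3, 34: $t3=34
after li $t2, 37: $t2=37
after or $t3, $t6, $t2: $t3=9|37=45
After step 4: $t3 = 45.

45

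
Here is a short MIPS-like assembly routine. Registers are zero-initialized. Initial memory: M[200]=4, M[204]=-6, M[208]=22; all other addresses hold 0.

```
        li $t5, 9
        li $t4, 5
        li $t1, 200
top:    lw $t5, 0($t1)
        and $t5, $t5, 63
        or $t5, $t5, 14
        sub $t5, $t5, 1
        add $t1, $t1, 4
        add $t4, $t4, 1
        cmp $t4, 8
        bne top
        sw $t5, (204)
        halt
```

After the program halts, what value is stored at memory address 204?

29

$t5=9
$t4=5
$t1=200
$t5=M[200]=4
$t5=4&63=4
$t5=4|14=14
$t5=14-1=13
$t1=200+4=204
$t4=5+1=6
cmp $t4, 8  (cmp 6,8)
bne top: taken
$t5=M[204]=-6
$t5=(-6)&63=58
$t5=58|14=62
$t5=62-1=61
$t1=204+4=208
$t4=6+1=7
cmp $t4, 8  (cmp 7,8)
bne top: taken
$t5=M[208]=22
$t5=22&63=22
$t5=22|14=30
$t5=30-1=29
$t1=208+4=212
$t4=7+1=8
cmp $t4, 8  (cmp 8,8)
bne top: not taken
sw $t5, (204) → M[204]=29
halt.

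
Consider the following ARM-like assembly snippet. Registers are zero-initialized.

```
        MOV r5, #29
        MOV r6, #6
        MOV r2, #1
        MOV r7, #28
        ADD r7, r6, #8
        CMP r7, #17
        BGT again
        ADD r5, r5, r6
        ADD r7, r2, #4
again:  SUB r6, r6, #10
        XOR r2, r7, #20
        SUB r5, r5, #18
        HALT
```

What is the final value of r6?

-4

after MOV r5, #29: r5=29
after MOV r6, #6: r6=6
after MOV r2, #1: r2=1
after MOV r7, #28: r7=28
after ADD r7, r6, #8: r7=6+8=14
CMP r7, #17  (cmp 14,17)
BGT again: not taken
after ADD r5, r5, r6: r5=29+6=35
after ADD r7, r2, #4: r7=1+4=5
after SUB r6, r6, #10: r6=6-10=-4
after XOR r2, r7, #20: r2=5^20=17
after SUB r5, r5, #18: r5=35-18=17
halt.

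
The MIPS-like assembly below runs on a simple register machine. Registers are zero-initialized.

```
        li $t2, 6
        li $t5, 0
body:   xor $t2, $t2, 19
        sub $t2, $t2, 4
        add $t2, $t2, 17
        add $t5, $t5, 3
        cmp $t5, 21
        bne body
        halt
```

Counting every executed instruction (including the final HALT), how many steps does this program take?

li $t2, 6 → $t2=6
li $t5, 0 → $t5=0
xor $t2, $t2, 19 → $t2=6^19=21
sub $t2, $t2, 4 → $t2=21-4=17
add $t2, $t2, 17 → $t2=17+17=34
add $t5, $t5, 3 → $t5=0+3=3
cmp $t5, 21  (cmp 3,21)
bne body: taken
xor $t2, $t2, 19 → $t2=34^19=49
sub $t2, $t2, 4 → $t2=49-4=45
add $t2, $t2, 17 → $t2=45+17=62
add $t5, $t5, 3 → $t5=3+3=6
cmp $t5, 21  (cmp 6,21)
bne body: taken
xor $t2, $t2, 19 → $t2=62^19=45
sub $t2, $t2, 4 → $t2=45-4=41
add $t2, $t2, 17 → $t2=41+17=58
add $t5, $t5, 3 → $t5=6+3=9
cmp $t5, 21  (cmp 9,21)
bne body: taken
xor $t2, $t2, 19 → $t2=58^19=41
sub $t2, $t2, 4 → $t2=41-4=37
add $t2, $t2, 17 → $t2=37+17=54
add $t5, $t5, 3 → $t5=9+3=12
cmp $t5, 21  (cmp 12,21)
bne body: taken
xor $t2, $t2, 19 → $t2=54^19=37
sub $t2, $t2, 4 → $t2=37-4=33
add $t2, $t2, 17 → $t2=33+17=50
add $t5, $t5, 3 → $t5=12+3=15
cmp $t5, 21  (cmp 15,21)
bne body: taken
xor $t2, $t2, 19 → $t2=50^19=33
sub $t2, $t2, 4 → $t2=33-4=29
add $t2, $t2, 17 → $t2=29+17=46
add $t5, $t5, 3 → $t5=15+3=18
cmp $t5, 21  (cmp 18,21)
bne body: taken
xor $t2, $t2, 19 → $t2=46^19=61
sub $t2, $t2, 4 → $t2=61-4=57
add $t2, $t2, 17 → $t2=57+17=74
add $t5, $t5, 3 → $t5=18+3=21
cmp $t5, 21  (cmp 21,21)
bne body: not taken
halt.
Total executed instructions: 45.

45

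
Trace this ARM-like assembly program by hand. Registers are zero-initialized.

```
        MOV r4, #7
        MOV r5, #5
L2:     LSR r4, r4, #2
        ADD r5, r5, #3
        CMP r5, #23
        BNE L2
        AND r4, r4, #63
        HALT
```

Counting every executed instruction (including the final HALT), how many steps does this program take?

28

r4=7
r5=5
r4=7>>2=1
r5=5+3=8
CMP r5, #23  (cmp 8,23)
BNE L2: taken
r4=1>>2=0
r5=8+3=11
CMP r5, #23  (cmp 11,23)
BNE L2: taken
r4=0>>2=0
r5=11+3=14
CMP r5, #23  (cmp 14,23)
BNE L2: taken
r4=0>>2=0
r5=14+3=17
CMP r5, #23  (cmp 17,23)
BNE L2: taken
r4=0>>2=0
r5=17+3=20
CMP r5, #23  (cmp 20,23)
BNE L2: taken
r4=0>>2=0
r5=20+3=23
CMP r5, #23  (cmp 23,23)
BNE L2: not taken
r4=0&63=0
halt.
Total executed instructions: 28.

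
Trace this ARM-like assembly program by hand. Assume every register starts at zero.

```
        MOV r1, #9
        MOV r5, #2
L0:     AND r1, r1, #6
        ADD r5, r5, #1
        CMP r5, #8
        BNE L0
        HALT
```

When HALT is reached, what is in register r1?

after MOV r1, #9: r1=9
after MOV r5, #2: r5=2
after AND r1, r1, #6: r1=9&6=0
after ADD r5, r5, #1: r5=2+1=3
CMP r5, #8  (cmp 3,8)
BNE L0: taken
after AND r1, r1, #6: r1=0&6=0
after ADD r5, r5, #1: r5=3+1=4
CMP r5, #8  (cmp 4,8)
BNE L0: taken
after AND r1, r1, #6: r1=0&6=0
after ADD r5, r5, #1: r5=4+1=5
CMP r5, #8  (cmp 5,8)
BNE L0: taken
after AND r1, r1, #6: r1=0&6=0
after ADD r5, r5, #1: r5=5+1=6
CMP r5, #8  (cmp 6,8)
BNE L0: taken
after AND r1, r1, #6: r1=0&6=0
after ADD r5, r5, #1: r5=6+1=7
CMP r5, #8  (cmp 7,8)
BNE L0: taken
after AND r1, r1, #6: r1=0&6=0
after ADD r5, r5, #1: r5=7+1=8
CMP r5, #8  (cmp 8,8)
BNE L0: not taken
halt.

0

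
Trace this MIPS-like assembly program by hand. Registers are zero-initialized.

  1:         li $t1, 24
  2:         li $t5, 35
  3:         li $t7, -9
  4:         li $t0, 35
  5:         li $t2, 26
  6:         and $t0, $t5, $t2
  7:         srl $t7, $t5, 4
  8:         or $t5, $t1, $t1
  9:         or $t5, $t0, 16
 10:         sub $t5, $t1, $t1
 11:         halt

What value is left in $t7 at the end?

2

li $t1, 24 → $t1=24
li $t5, 35 → $t5=35
li $t7, -9 → $t7=-9
li $t0, 35 → $t0=35
li $t2, 26 → $t2=26
and $t0, $t5, $t2 → $t0=35&26=2
srl $t7, $t5, 4 → $t7=35>>4=2
or $t5, $t1, $t1 → $t5=24|24=24
or $t5, $t0, 16 → $t5=2|16=18
sub $t5, $t1, $t1 → $t5=24-24=0
halt.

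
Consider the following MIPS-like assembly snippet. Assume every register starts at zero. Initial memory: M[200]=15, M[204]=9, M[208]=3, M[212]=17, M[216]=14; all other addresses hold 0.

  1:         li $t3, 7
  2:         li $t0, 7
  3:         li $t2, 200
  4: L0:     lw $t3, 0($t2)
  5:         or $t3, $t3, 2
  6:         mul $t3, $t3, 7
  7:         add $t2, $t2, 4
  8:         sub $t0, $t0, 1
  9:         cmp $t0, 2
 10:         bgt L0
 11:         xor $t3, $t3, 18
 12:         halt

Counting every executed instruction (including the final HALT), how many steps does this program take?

40

$t3=7
$t0=7
$t2=200
$t3=M[200]=15
$t3=15|2=15
$t3=15*7=105
$t2=200+4=204
$t0=7-1=6
cmp $t0, 2  (cmp 6,2)
bgt L0: taken
$t3=M[204]=9
$t3=9|2=11
$t3=11*7=77
$t2=204+4=208
$t0=6-1=5
cmp $t0, 2  (cmp 5,2)
bgt L0: taken
$t3=M[208]=3
$t3=3|2=3
$t3=3*7=21
$t2=208+4=212
$t0=5-1=4
cmp $t0, 2  (cmp 4,2)
bgt L0: taken
$t3=M[212]=17
$t3=17|2=19
$t3=19*7=133
$t2=212+4=216
$t0=4-1=3
cmp $t0, 2  (cmp 3,2)
bgt L0: taken
$t3=M[216]=14
$t3=14|2=14
$t3=14*7=98
$t2=216+4=220
$t0=3-1=2
cmp $t0, 2  (cmp 2,2)
bgt L0: not taken
$t3=98^18=112
halt.
Total executed instructions: 40.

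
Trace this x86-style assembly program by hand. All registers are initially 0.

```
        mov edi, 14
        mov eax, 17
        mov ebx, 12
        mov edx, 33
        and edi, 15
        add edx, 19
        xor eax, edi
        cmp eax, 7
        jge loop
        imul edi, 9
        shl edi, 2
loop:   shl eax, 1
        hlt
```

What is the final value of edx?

52

mov edi, 14 → edi=14
mov eax, 17 → eax=17
mov ebx, 12 → ebx=12
mov edx, 33 → edx=33
and edi, 15 → edi=14&15=14
add edx, 19 → edx=33+19=52
xor eax, edi → eax=17^14=31
cmp eax, 7  (cmp 31,7)
jge loop: taken
shl eax, 1 → eax=31<<1=62
halt.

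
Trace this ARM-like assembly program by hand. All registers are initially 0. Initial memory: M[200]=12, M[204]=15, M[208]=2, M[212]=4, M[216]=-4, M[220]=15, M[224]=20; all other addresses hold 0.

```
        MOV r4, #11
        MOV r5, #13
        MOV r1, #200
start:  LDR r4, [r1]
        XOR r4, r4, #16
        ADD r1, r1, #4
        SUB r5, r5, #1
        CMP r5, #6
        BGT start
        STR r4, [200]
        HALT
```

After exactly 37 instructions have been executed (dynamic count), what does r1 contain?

MOV r4, #11 → r4=11
MOV r5, #13 → r5=13
MOV r1, #200 → r1=200
LDR r4, [r1] → r4=M[200]=12
XOR r4, r4, #16 → r4=12^16=28
ADD r1, r1, #4 → r1=200+4=204
SUB r5, r5, #1 → r5=13-1=12
CMP r5, #6  (cmp 12,6)
BGT start: taken
LDR r4, [r1] → r4=M[204]=15
XOR r4, r4, #16 → r4=15^16=31
ADD r1, r1, #4 → r1=204+4=208
SUB r5, r5, #1 → r5=12-1=11
CMP r5, #6  (cmp 11,6)
BGT start: taken
LDR r4, [r1] → r4=M[208]=2
XOR r4, r4, #16 → r4=2^16=18
ADD r1, r1, #4 → r1=208+4=212
SUB r5, r5, #1 → r5=11-1=10
CMP r5, #6  (cmp 10,6)
BGT start: taken
LDR r4, [r1] → r4=M[212]=4
XOR r4, r4, #16 → r4=4^16=20
ADD r1, r1, #4 → r1=212+4=216
SUB r5, r5, #1 → r5=10-1=9
CMP r5, #6  (cmp 9,6)
BGT start: taken
LDR r4, [r1] → r4=M[216]=-4
XOR r4, r4, #16 → r4=(-4)^16=-20
ADD r1, r1, #4 → r1=216+4=220
SUB r5, r5, #1 → r5=9-1=8
CMP r5, #6  (cmp 8,6)
BGT start: taken
LDR r4, [r1] → r4=M[220]=15
XOR r4, r4, #16 → r4=15^16=31
ADD r1, r1, #4 → r1=220+4=224
SUB r5, r5, #1 → r5=8-1=7
After step 37: r1 = 224.

224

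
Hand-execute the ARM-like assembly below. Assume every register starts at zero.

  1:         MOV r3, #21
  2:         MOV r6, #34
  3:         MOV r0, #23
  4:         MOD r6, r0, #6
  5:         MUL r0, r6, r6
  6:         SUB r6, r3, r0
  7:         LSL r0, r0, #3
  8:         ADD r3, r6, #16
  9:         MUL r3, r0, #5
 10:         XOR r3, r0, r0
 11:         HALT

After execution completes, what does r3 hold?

0

MOV r3, #21 → r3=21
MOV r6, #34 → r6=34
MOV r0, #23 → r0=23
MOD r6, r0, #6 → r6=23%6=5
MUL r0, r6, r6 → r0=5*5=25
SUB r6, r3, r0 → r6=21-25=-4
LSL r0, r0, #3 → r0=25<<3=200
ADD r3, r6, #16 → r3=(-4)+16=12
MUL r3, r0, #5 → r3=200*5=1000
XOR r3, r0, r0 → r3=200^200=0
halt.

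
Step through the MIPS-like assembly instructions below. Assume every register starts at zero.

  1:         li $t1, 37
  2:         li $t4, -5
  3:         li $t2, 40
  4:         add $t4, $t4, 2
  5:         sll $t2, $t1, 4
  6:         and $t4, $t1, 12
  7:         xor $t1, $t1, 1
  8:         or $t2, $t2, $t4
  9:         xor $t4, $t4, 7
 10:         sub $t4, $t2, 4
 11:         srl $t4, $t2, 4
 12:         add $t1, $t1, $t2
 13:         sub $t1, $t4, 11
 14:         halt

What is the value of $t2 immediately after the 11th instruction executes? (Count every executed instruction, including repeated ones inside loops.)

after li $t1, 37: $t1=37
after li $t4, -5: $t4=-5
after li $t2, 40: $t2=40
after add $t4, $t4, 2: $t4=(-5)+2=-3
after sll $t2, $t1, 4: $t2=37<<4=592
after and $t4, $t1, 12: $t4=37&12=4
after xor $t1, $t1, 1: $t1=37^1=36
after or $t2, $t2, $t4: $t2=592|4=596
after xor $t4, $t4, 7: $t4=4^7=3
after sub $t4, $t2, 4: $t4=596-4=592
after srl $t4, $t2, 4: $t4=596>>4=37
After step 11: $t2 = 596.

596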